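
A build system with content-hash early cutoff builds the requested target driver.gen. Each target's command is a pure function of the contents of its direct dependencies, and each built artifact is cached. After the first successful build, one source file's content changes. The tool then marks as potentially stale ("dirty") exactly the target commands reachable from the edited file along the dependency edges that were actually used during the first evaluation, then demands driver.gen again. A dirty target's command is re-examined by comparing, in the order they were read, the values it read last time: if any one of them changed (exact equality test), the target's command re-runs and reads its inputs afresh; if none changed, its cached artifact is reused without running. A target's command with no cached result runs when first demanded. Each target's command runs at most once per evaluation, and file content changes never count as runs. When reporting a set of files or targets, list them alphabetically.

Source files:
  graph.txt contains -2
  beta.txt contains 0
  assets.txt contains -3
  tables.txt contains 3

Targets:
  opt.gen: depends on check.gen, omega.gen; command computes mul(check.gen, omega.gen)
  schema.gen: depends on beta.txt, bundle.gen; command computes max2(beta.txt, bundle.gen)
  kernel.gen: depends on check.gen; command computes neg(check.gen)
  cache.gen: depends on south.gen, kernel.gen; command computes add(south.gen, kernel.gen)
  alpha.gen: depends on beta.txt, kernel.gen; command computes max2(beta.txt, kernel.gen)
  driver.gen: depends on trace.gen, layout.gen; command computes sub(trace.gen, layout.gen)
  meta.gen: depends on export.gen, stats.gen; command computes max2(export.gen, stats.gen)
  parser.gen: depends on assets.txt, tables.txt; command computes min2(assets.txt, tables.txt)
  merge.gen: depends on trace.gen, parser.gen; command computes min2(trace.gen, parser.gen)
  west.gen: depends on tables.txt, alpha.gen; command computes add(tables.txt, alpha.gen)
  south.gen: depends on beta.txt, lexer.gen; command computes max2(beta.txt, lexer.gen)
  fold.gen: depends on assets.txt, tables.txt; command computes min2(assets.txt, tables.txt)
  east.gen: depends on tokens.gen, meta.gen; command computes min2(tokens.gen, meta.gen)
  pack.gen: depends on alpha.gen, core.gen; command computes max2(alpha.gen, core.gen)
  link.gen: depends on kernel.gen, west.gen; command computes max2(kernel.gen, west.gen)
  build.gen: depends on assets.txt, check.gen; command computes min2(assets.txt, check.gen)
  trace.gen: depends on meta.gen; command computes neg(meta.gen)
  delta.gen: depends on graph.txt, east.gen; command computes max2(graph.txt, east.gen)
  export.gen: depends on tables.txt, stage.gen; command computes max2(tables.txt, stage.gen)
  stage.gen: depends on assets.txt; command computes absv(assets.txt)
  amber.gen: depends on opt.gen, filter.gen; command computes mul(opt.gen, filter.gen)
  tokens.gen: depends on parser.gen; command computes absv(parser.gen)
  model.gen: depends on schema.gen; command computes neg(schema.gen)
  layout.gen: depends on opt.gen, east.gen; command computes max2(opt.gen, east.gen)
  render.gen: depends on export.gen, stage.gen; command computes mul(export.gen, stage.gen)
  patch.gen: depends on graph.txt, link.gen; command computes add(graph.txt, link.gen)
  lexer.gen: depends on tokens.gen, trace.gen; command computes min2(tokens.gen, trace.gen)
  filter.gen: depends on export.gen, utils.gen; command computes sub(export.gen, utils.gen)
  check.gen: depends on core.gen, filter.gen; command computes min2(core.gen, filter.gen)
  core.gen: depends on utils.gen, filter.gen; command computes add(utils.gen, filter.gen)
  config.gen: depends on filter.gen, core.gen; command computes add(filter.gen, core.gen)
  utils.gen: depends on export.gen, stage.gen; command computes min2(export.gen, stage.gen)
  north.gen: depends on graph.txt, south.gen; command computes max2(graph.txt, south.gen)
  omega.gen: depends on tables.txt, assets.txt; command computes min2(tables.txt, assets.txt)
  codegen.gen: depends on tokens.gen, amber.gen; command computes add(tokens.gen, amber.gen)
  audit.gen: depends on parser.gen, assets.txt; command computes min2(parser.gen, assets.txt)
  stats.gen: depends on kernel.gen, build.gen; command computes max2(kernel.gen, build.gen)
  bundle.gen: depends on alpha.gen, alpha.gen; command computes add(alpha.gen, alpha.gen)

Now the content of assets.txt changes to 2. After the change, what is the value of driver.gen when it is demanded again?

New value of driver.gen: -5.
Key observation: the cutoff stops propagation at trace.gen — its inputs' values are unchanged, so it reuses its cache.

First evaluation (everything demanded from the output):
  omega.gen = min2(3, -3) = -3
  parser.gen = min2(-3, 3) = -3
  stage.gen = absv(-3) = 3
  export.gen = max2(3, 3) = 3
  tokens.gen = absv(-3) = 3
  utils.gen = min2(3, 3) = 3
  filter.gen = sub(3, 3) = 0
  core.gen = add(3, 0) = 3
  check.gen = min2(3, 0) = 0
  build.gen = min2(-3, 0) = -3
  kernel.gen = neg(0) = 0
  opt.gen = mul(0, -3) = 0
  stats.gen = max2(0, -3) = 0
  meta.gen = max2(3, 0) = 3
  east.gen = min2(3, 3) = 3
  layout.gen = max2(0, 3) = 3
  trace.gen = neg(3) = -3
  driver.gen = sub(-3, 3) = -6

Propagation after the edit:
  omega.gen: runs — assets.txt -3->2; result 2.
  parser.gen: runs — assets.txt -3->2; result 2.
  stage.gen: runs — assets.txt -3->2; result 2.
  export.gen: runs — stage.gen 3->2; result 3 (same value as before).
  tokens.gen: runs — parser.gen -3->2; result 2.
  utils.gen: runs — stage.gen 3->2; result 2.
  filter.gen: runs — utils.gen 3->2; result 1.
  core.gen: runs — utils.gen 3->2; filter.gen 0->1; result 3 (same value as before).
  check.gen: runs — filter.gen 0->1; result 1.
  build.gen: runs — assets.txt -3->2; check.gen 0->1; result 1.
  kernel.gen: runs — check.gen 0->1; result -1.
  opt.gen: runs — check.gen 0->1; omega.gen -3->2; result 2.
  stats.gen: runs — kernel.gen 0->-1; build.gen -3->1; result 1.
  meta.gen: runs — stats.gen 0->1; result 3 (same value as before).
  east.gen: runs — tokens.gen 3->2; result 2.
  layout.gen: runs — opt.gen 0->2; east.gen 3->2; result 2.
  trace.gen: checked — values it read are unchanged (meta.gen unchanged); reused cached -3 without running.
  driver.gen: runs — layout.gen 3->2; result -5.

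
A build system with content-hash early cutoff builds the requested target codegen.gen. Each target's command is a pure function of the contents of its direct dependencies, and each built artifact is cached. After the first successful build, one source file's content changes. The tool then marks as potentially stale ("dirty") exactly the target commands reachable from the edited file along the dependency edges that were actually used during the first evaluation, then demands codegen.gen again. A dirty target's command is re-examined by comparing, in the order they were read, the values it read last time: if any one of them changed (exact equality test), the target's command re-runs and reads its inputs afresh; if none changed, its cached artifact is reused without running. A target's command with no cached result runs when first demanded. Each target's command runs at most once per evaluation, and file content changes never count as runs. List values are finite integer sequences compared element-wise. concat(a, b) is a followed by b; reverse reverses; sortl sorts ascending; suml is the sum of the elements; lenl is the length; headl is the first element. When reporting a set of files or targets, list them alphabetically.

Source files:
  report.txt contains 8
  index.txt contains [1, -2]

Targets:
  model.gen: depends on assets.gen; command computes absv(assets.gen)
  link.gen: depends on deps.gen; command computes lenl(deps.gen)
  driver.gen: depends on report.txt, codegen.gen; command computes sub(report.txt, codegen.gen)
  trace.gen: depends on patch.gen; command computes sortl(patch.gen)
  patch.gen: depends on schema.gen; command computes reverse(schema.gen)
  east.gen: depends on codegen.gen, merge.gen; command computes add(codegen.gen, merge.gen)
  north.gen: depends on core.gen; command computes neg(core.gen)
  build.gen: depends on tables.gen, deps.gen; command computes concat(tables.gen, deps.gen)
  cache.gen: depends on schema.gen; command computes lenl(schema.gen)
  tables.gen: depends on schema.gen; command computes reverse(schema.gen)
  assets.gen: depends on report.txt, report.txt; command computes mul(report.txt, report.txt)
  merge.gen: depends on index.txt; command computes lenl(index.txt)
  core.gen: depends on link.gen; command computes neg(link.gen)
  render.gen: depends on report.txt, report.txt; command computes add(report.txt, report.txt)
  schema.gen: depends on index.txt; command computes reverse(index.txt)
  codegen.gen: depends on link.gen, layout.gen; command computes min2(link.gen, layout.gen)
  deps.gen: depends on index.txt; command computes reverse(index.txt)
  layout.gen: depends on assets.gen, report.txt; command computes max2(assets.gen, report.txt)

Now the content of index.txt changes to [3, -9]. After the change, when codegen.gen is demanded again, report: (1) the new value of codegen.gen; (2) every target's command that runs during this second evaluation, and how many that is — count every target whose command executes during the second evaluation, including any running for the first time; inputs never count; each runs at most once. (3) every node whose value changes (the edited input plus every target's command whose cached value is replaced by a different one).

First evaluation (everything demanded from the output):
  assets.gen = mul(8, 8) = 64
  deps.gen = reverse([1, -2]) = [-2, 1]
  layout.gen = max2(64, 8) = 64
  link.gen = lenl([-2, 1]) = 2
  codegen.gen = min2(2, 64) = 2

Propagation after the edit:
  deps.gen: runs — index.txt [1, -2]->[3, -9]; result [-9, 3].
  link.gen: runs — deps.gen [-2, 1]->[-9, 3]; result 2 (same value as before).
  codegen.gen: checked — values it read are unchanged (link.gen unchanged, layout.gen unchanged); reused cached 2 without running.

Key observation: the change is absorbed at link.gen — it re-runs but produces the same value, and the output's value is unchanged.

New value of codegen.gen: 2.
Target commands that run: deps.gen, link.gen — 2 in total.
Values that change: deps.gen, index.txt.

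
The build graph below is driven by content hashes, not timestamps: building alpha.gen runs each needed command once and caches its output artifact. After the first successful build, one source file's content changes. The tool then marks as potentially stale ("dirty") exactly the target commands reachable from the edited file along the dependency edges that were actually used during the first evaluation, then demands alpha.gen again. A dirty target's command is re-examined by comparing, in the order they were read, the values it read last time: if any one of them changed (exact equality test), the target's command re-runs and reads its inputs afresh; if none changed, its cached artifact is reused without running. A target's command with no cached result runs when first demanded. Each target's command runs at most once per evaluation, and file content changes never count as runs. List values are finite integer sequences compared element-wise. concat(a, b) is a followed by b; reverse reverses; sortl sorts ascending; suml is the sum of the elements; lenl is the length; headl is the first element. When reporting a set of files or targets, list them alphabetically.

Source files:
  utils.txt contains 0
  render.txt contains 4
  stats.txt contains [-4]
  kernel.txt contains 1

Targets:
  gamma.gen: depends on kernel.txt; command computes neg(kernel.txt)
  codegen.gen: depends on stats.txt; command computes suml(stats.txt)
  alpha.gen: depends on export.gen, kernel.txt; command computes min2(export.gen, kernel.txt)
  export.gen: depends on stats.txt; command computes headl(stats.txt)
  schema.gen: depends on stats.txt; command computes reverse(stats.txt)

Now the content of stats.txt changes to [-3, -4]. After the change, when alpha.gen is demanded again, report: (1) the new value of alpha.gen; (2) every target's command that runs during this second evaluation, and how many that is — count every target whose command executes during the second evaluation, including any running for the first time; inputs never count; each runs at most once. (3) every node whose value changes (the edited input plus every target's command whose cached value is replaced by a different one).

Initial pass — values computed on the first demand:
  export.gen = headl([-4]) = -4
  alpha.gen = min2(-4, 1) = -4

Second demand — change propagation:
  export.gen: re-runs because stats.txt [-4]->[-3, -4]; new result -3.
  alpha.gen: re-runs because export.gen -4->-3; new result -3.

alpha.gen now evaluates to -3.
Run set: alpha.gen, export.gen (2 run).
Changed values: alpha.gen, export.gen, stats.txt.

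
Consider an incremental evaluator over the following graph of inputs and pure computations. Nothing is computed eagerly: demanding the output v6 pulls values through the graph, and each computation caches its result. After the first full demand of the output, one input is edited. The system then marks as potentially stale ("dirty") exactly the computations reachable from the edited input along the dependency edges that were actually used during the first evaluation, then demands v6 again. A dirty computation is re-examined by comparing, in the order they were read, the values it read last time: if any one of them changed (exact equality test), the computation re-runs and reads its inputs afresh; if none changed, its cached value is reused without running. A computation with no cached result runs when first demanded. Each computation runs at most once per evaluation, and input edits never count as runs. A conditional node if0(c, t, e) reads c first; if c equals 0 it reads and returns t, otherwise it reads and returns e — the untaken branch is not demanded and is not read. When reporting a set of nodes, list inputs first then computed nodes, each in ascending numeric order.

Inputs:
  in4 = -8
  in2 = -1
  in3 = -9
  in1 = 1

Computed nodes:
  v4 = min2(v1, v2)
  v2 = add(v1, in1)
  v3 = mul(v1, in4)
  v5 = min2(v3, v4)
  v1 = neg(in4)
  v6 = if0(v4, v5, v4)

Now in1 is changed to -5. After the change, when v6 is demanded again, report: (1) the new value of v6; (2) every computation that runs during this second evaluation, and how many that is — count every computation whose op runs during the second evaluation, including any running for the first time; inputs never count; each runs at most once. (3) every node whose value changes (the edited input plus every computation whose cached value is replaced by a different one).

Initial pass — values computed on the first demand:
  v1 = neg(-8) = 8
  v2 = add(8, 1) = 9
  v4 = min2(8, 9) = 8
  v6 = if0(v4=8 -> else branch v4) = 8

Second demand — change propagation:
  v2: re-runs because in1 1->-5; new result 3.
  v4: re-runs because v2 9->3; new result 3.
  v6: re-runs because v4 8->3; v4 8->3; new result 3.

v6 now evaluates to 3.
Run set: v2, v4, v6 (3 run).
Changed values: in1, v2, v4, v6.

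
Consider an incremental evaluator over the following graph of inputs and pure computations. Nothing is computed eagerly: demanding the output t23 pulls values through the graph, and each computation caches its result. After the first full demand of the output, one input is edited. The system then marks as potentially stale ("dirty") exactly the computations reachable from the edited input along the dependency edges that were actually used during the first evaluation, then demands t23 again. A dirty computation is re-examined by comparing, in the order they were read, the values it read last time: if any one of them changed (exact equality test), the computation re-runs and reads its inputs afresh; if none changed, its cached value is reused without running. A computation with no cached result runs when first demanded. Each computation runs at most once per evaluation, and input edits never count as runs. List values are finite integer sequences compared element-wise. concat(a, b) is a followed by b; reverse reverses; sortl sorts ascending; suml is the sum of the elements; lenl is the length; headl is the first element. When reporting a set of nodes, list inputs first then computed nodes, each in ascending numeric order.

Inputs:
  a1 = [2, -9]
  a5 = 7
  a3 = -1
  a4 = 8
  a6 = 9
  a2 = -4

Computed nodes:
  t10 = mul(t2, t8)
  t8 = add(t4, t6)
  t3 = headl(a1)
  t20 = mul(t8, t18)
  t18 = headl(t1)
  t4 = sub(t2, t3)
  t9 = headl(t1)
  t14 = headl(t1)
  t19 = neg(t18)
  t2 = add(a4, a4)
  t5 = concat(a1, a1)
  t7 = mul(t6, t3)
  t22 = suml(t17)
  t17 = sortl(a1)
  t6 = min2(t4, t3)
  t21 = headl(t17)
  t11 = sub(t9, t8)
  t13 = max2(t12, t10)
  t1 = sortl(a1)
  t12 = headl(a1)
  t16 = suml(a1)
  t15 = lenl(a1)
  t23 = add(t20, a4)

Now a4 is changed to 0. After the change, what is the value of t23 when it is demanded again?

t23 now evaluates to 36.

Initial pass — values computed on the first demand:
  t1 = sortl([2, -9]) = [-9, 2]
  t2 = add(8, 8) = 16
  t3 = headl([2, -9]) = 2
  t4 = sub(16, 2) = 14
  t6 = min2(14, 2) = 2
  t8 = add(14, 2) = 16
  t18 = headl([-9, 2]) = -9
  t20 = mul(16, -9) = -144
  t23 = add(-144, 8) = -136

Second demand — change propagation:
  t2: re-runs because a4 8->0; a4 8->0; new result 0.
  t4: re-runs because t2 16->0; new result -2.
  t6: re-runs because t4 14->-2; new result -2.
  t8: re-runs because t4 14->-2; t6 2->-2; new result -4.
  t20: re-runs because t8 16->-4; new result 36.
  t23: re-runs because t20 -144->36; a4 8->0; new result 36.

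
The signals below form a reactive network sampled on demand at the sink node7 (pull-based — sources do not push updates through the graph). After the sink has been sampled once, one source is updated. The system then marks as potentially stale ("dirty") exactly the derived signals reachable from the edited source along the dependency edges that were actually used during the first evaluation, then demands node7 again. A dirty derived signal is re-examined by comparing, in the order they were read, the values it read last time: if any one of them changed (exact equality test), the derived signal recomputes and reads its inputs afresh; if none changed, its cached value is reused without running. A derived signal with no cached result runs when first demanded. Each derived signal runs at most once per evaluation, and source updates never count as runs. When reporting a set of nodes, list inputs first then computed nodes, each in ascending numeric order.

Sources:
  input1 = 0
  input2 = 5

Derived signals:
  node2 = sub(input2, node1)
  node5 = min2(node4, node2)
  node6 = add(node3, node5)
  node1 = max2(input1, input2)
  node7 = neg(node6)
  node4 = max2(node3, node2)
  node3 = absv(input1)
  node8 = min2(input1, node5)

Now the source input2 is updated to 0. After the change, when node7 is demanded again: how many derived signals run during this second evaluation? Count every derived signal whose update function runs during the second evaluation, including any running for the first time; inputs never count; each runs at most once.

Initial pass — values computed on the first demand:
  node1 = max2(0, 5) = 5
  node2 = sub(5, 5) = 0
  node3 = absv(0) = 0
  node4 = max2(0, 0) = 0
  node5 = min2(0, 0) = 0
  node6 = add(0, 0) = 0
  node7 = neg(0) = 0

Second demand — change propagation:
  node1: re-runs because input2 5->0; new result 0.
  node2: re-runs because input2 5->0; node1 5->0; new result 0 (unchanged).
  node4: re-examined; everything it read last time is the same (node3 unchanged, node2 unchanged) — cache 0 kept, no run.
  node5: re-examined; everything it read last time is the same (node4 unchanged, node2 unchanged) — cache 0 kept, no run.
  node6: re-examined; everything it read last time is the same (node3 unchanged, node5 unchanged) — cache 0 kept, no run.
  node7: re-examined; everything it read last time is the same (node6 unchanged) — cache 0 kept, no run.

The important point: node2 recomputes to an identical value, and the output ends up unchanged.

Run set: node1, node2 (2 run).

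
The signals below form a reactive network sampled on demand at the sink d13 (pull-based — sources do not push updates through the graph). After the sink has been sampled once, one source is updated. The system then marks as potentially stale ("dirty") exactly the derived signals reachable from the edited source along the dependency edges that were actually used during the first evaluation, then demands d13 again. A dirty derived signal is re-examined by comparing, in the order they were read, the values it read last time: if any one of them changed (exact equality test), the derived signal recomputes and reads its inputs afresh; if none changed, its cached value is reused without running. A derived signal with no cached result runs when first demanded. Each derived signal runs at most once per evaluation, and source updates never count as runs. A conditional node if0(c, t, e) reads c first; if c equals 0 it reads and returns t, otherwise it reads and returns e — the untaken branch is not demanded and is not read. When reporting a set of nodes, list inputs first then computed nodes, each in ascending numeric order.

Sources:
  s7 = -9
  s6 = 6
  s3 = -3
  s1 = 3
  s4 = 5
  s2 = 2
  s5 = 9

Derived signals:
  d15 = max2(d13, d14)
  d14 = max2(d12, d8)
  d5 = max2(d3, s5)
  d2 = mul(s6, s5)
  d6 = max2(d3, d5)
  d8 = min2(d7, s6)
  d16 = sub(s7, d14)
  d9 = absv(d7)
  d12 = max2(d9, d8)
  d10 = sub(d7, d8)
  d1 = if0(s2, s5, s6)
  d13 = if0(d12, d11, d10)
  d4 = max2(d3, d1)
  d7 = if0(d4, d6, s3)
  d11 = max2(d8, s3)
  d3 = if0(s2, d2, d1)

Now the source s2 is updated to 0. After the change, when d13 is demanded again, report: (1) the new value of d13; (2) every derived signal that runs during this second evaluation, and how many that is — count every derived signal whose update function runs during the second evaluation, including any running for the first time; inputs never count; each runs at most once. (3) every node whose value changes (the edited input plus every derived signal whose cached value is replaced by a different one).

d13 now evaluates to 0.
Run set: d1, d2, d3, d4, d7 (5 run).
Changed values: s2, d1, d3, d4.
The important point: the flipped condition pulls in fresh nodes; d2 runs for the first time.

Initial pass — values computed on the first demand:
  d1 = if0(s2=2 -> else branch s6) = 6
  d3 = if0(s2=2 -> else branch d1) = 6
  d4 = max2(6, 6) = 6
  d7 = if0(d4=6 -> else branch s3) = -3
  d8 = min2(-3, 6) = -3
  d9 = absv(-3) = 3
  d10 = sub(-3, -3) = 0
  d12 = max2(3, -3) = 3
  d13 = if0(d12=3 -> else branch d10) = 0

Second demand — change propagation:
  d1: re-runs because s2 2->0; new result 9.
  d2: newly demanded (no cache) — executes and yields 54.
  d3: re-runs because s2 2->0; d1 6->9; new result 54.
  d4: re-runs because d3 6->54; d1 6->9; new result 54.
  d7: re-runs because d4 6->54; new result -3 (unchanged).
  d8: re-examined; everything it read last time is the same (d7 unchanged, s6 unchanged) — cache -3 kept, no run.
  d9: re-examined; everything it read last time is the same (d7 unchanged) — cache 3 kept, no run.
  d10: re-examined; everything it read last time is the same (d7 unchanged, d8 unchanged) — cache 0 kept, no run.
  d12: re-examined; everything it read last time is the same (d9 unchanged, d8 unchanged) — cache 3 kept, no run.
  d13: re-examined; everything it read last time is the same (d12 unchanged, d10 unchanged) — cache 0 kept, no run.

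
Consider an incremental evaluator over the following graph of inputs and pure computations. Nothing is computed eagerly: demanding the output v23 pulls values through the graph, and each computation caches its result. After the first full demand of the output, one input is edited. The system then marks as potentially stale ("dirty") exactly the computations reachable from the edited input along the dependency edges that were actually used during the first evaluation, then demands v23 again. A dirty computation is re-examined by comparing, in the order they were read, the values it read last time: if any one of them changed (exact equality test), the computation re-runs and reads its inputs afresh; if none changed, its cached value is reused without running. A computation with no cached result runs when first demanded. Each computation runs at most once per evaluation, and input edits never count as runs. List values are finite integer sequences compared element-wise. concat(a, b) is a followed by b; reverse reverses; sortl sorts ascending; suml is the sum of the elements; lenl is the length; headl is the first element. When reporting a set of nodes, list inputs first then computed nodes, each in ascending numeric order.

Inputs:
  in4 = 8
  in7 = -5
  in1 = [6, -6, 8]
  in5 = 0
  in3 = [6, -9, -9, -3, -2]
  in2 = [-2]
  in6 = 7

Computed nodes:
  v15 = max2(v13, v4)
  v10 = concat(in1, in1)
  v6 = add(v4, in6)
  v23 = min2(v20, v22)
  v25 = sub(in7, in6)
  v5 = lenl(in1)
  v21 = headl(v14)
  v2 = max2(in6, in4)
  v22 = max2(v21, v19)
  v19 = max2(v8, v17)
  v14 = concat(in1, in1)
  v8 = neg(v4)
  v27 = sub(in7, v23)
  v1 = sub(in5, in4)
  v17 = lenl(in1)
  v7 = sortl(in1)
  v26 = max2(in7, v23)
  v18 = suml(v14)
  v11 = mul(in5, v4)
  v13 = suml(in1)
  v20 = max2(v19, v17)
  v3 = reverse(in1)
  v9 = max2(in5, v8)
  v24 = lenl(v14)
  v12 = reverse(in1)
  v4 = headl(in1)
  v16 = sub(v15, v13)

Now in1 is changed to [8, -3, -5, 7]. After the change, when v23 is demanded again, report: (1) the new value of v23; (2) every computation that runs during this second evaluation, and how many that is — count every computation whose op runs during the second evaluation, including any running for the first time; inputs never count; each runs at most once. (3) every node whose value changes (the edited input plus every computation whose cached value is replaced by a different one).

Initial pass — values computed on the first demand:
  v4 = headl([6, -6, 8]) = 6
  v8 = neg(6) = -6
  v14 = concat([6, -6, 8], [6, -6, 8]) = [6, -6, 8, 6, -6, 8]
  v17 = lenl([6, -6, 8]) = 3
  v19 = max2(-6, 3) = 3
  v20 = max2(3, 3) = 3
  v21 = headl([6, -6, 8, 6, -6, 8]) = 6
  v22 = max2(6, 3) = 6
  v23 = min2(3, 6) = 3

Second demand — change propagation:
  v4: re-runs because in1 [6, -6, 8]->[8, -3, -5, 7]; new result 8.
  v8: re-runs because v4 6->8; new result -8.
  v14: re-runs because in1 [6, -6, 8]->[8, -3, -5, 7]; in1 [6, -6, 8]->[8, -3, -5, 7]; new result [8, -3, -5, 7, 8, -3, -5, 7].
  v17: re-runs because in1 [6, -6, 8]->[8, -3, -5, 7]; new result 4.
  v19: re-runs because v8 -6->-8; v17 3->4; new result 4.
  v20: re-runs because v19 3->4; v17 3->4; new result 4.
  v21: re-runs because v14 [6, -6, 8, 6, -6, 8]->[8, -3, -5, 7, 8, -3, -5, 7]; new result 8.
  v22: re-runs because v21 6->8; v19 3->4; new result 8.
  v23: re-runs because v20 3->4; v22 6->8; new result 4.

v23 now evaluates to 4.
Run set: v4, v8, v14, v17, v19, v20, v21, v22, v23 (9 run).
Changed values: in1, v4, v8, v14, v17, v19, v20, v21, v22, v23.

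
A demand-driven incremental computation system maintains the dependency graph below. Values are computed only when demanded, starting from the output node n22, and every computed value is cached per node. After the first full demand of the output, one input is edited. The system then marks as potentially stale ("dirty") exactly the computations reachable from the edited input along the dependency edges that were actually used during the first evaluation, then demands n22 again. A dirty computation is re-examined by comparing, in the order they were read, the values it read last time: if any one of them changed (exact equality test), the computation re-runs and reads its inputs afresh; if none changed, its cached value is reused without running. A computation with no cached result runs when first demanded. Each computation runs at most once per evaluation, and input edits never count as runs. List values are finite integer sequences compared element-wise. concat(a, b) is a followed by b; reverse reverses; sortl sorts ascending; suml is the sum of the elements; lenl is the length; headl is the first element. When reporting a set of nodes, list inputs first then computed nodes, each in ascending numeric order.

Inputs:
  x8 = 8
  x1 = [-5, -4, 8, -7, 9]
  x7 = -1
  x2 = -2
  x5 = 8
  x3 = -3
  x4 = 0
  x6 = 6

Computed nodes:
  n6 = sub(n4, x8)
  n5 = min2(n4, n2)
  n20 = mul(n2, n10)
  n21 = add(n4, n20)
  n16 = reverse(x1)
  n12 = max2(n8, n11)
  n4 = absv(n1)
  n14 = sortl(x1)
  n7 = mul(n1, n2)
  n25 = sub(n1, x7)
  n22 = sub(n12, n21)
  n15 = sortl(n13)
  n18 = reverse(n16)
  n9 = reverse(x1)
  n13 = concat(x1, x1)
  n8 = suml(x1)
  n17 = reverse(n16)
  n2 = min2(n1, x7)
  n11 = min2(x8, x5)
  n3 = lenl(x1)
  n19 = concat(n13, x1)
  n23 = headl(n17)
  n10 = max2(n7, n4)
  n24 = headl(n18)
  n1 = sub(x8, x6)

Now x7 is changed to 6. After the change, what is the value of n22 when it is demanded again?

First evaluation (everything demanded from the output):
  n1 = sub(8, 6) = 2
  n2 = min2(2, -1) = -1
  n4 = absv(2) = 2
  n7 = mul(2, -1) = -2
  n8 = suml([-5, -4, 8, -7, 9]) = 1
  n10 = max2(-2, 2) = 2
  n11 = min2(8, 8) = 8
  n12 = max2(1, 8) = 8
  n20 = mul(-1, 2) = -2
  n21 = add(2, -2) = 0
  n22 = sub(8, 0) = 8

Propagation after the edit:
  n2: runs — x7 -1->6; result 2.
  n7: runs — n2 -1->2; result 4.
  n10: runs — n7 -2->4; result 4.
  n20: runs — n2 -1->2; n10 2->4; result 8.
  n21: runs — n20 -2->8; result 10.
  n22: runs — n21 0->10; result -2.

New value of n22: -2.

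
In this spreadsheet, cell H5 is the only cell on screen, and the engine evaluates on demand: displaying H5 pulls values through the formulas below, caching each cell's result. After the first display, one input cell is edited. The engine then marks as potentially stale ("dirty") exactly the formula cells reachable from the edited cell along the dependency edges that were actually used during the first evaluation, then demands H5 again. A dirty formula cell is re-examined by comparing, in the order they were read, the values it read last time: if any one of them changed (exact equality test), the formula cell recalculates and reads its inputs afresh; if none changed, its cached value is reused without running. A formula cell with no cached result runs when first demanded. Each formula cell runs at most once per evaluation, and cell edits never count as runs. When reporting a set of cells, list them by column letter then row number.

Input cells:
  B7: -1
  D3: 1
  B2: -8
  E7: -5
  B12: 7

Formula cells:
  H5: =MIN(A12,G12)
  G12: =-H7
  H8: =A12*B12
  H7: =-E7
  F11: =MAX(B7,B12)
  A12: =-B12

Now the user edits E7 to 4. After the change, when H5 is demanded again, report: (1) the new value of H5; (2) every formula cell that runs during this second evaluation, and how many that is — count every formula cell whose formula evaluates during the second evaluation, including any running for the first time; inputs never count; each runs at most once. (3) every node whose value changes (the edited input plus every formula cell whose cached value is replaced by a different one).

Initial pass — values computed on the first demand:
  A12 = -(7) = -7
  H7 = -(-5) = 5
  G12 = -(5) = -5
  H5 = MIN(-7, -5) = -7

Second demand — change propagation:
  H7: re-runs because E7 -5->4; new result -4.
  G12: re-runs because H7 5->-4; new result 4.
  H5: re-runs because G12 -5->4; new result -7 (unchanged).

H5 now evaluates to -7.
Run set: G12, H5, H7 (3 run).
Changed values: E7, G12, H7.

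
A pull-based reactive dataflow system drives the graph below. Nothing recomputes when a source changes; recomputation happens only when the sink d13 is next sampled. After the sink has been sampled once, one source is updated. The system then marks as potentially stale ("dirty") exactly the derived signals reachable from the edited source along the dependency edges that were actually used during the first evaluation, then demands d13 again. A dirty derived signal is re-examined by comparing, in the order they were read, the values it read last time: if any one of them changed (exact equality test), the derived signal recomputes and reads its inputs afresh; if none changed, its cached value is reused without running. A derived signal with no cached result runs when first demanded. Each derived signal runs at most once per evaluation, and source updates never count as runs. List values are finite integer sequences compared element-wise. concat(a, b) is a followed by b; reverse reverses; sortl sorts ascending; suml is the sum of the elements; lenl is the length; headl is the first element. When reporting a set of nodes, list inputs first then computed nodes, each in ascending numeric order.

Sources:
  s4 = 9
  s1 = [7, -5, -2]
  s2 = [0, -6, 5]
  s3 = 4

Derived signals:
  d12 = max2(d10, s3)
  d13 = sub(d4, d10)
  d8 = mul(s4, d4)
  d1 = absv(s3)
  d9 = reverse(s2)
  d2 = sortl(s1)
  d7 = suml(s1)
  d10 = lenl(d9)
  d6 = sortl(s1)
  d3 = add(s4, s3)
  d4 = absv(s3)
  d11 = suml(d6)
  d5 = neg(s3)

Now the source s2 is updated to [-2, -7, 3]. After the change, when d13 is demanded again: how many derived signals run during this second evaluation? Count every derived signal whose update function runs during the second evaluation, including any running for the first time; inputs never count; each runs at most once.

First evaluation (everything demanded from the output):
  d4 = absv(4) = 4
  d9 = reverse([0, -6, 5]) = [5, -6, 0]
  d10 = lenl([5, -6, 0]) = 3
  d13 = sub(4, 3) = 1

Propagation after the edit:
  d9: runs — s2 [0, -6, 5]->[-2, -7, 3]; result [3, -7, -2].
  d10: runs — d9 [5, -6, 0]->[3, -7, -2]; result 3 (same value as before).
  d13: checked — values it read are unchanged (d4 unchanged, d10 unchanged); reused cached 1 without running.

Key observation: the change is absorbed at d10 — it re-runs but produces the same value, and the output's value is unchanged.

Derived signals that run: d9, d10 — 2 in total.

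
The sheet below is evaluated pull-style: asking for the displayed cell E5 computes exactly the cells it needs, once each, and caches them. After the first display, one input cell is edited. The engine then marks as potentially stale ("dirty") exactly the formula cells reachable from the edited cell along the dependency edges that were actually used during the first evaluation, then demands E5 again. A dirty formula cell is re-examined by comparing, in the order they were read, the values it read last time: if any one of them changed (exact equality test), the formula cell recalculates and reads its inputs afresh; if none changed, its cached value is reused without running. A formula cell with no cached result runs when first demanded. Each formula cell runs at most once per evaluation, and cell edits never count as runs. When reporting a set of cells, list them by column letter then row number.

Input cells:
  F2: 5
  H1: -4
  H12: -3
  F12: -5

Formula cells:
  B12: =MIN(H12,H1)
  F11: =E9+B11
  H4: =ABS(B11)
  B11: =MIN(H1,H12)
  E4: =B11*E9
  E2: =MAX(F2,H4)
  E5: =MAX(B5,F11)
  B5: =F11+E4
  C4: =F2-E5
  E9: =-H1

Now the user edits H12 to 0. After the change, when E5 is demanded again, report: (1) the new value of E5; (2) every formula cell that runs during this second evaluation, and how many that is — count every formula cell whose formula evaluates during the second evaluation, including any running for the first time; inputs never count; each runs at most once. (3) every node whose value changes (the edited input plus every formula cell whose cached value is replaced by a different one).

First demand of the output computes:
  B11 = MIN(-4, -3) = -4
  E9 = -(-4) = 4
  E4 = -4 * 4 = -16
  F11 = 4 + -4 = 0
  B5 = 0 + -16 = -16
  E5 = MAX(-16, 0) = 0

After the edit, cleaning proceeds:
  B11: a read changed (H12 -3->0) — executes, giving -4 — identical to its old value.
  E4: dirty, but its reads are unchanged (B11 unchanged, E9 unchanged); cached -16 stands.
  F11: dirty, but its reads are unchanged (E9 unchanged, B11 unchanged); cached 0 stands.
  B5: dirty, but its reads are unchanged (F11 unchanged, E4 unchanged); cached -16 stands.
  E5: dirty, but its reads are unchanged (B5 unchanged, F11 unchanged); cached 0 stands.

Note the absorption at B11: it re-runs yet its value is the same, leaving the output's value untouched.

Demanding E5 again yields 0.
1 formula cells run: B11.
The nodes whose values change: H12.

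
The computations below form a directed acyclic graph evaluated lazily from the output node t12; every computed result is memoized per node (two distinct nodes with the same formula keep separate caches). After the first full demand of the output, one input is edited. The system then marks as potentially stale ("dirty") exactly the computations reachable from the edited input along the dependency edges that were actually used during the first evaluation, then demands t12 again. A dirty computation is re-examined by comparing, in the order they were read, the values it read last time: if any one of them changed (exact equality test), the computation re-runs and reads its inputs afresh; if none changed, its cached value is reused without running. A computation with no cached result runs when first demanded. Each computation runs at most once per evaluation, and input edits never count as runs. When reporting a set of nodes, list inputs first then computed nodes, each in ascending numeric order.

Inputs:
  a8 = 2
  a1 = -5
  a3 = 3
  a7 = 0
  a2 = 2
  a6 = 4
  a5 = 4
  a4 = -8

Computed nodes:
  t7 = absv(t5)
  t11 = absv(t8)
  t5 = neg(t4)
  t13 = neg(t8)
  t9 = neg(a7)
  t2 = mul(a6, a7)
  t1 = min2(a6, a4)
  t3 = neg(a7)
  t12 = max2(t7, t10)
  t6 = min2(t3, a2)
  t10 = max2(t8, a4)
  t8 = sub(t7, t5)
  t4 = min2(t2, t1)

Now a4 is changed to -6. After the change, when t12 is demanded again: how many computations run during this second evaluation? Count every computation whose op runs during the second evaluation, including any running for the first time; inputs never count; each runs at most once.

First demand of the output computes:
  t1 = min2(4, -8) = -8
  t2 = mul(4, 0) = 0
  t4 = min2(0, -8) = -8
  t5 = neg(-8) = 8
  t7 = absv(8) = 8
  t8 = sub(8, 8) = 0
  t10 = max2(0, -8) = 0
  t12 = max2(8, 0) = 8

After the edit, cleaning proceeds:
  t1: a read changed (a4 -8->-6) — executes, giving -6.
  t4: a read changed (t1 -8->-6) — executes, giving -6.
  t5: a read changed (t4 -8->-6) — executes, giving 6.
  t7: a read changed (t5 8->6) — executes, giving 6.
  t8: a read changed (t7 8->6; t5 8->6) — executes, giving 0 — identical to its old value.
  t10: a read changed (a4 -8->-6) — executes, giving 0 — identical to its old value.
  t12: a read changed (t7 8->6) — executes, giving 6.

7 computations run: t1, t4, t5, t7, t8, t10, t12.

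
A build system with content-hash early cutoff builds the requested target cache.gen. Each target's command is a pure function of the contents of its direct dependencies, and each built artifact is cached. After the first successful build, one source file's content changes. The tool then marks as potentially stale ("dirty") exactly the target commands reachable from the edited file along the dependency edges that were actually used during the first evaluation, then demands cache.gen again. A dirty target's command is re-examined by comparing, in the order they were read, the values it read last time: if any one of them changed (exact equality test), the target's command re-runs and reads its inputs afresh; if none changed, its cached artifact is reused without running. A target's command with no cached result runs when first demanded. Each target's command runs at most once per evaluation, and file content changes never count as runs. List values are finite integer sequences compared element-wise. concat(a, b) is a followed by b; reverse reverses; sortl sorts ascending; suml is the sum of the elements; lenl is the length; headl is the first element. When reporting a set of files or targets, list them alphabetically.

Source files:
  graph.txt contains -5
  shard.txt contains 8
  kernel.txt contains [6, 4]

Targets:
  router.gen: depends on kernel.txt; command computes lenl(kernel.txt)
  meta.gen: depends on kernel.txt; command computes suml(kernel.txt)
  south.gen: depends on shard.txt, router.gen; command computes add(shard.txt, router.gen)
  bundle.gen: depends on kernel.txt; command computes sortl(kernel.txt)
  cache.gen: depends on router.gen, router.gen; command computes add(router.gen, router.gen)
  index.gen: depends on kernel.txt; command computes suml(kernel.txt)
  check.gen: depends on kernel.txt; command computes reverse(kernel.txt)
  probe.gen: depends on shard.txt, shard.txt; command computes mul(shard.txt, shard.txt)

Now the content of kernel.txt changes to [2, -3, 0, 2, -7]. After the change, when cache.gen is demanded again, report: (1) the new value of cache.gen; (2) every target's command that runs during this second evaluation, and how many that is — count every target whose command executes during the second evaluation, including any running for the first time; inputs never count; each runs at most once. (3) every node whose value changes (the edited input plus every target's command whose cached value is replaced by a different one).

New value of cache.gen: 10.
Target commands that run: cache.gen, router.gen — 2 in total.
Values that change: cache.gen, kernel.txt, router.gen.

First evaluation (everything demanded from the output):
  router.gen = lenl([6, 4]) = 2
  cache.gen = add(2, 2) = 4

Propagation after the edit:
  router.gen: runs — kernel.txt [6, 4]->[2, -3, 0, 2, -7]; result 5.
  cache.gen: runs — router.gen 2->5; router.gen 2->5; result 10.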